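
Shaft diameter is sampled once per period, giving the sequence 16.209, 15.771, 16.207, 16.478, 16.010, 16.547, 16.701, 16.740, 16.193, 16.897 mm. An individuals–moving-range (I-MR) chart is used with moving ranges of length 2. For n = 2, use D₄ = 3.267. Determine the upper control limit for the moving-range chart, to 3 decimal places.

1.305

Moving ranges: 0.438, 0.436, 0.271, 0.468, 0.537, 0.154, 0.039, 0.547, 0.704; M̄R̄ = 3.5940 / 9 = 0.3993
UCL_MR = D₄·M̄R̄ = 3.267 × 0.3993 = 1.3046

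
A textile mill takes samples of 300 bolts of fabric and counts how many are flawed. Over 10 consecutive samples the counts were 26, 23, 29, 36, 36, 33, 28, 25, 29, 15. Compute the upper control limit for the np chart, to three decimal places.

43.116

p̄ = Σdᵢ / (k·n) = 280 / (10 × 300) = 0.09333
UCL = np̄ + 3·√(np̄(1−p̄)) = 28.0000 + 3 × √(28.0000×0.90667) = 28.0000 + 3 × 5.0385 = 43.1156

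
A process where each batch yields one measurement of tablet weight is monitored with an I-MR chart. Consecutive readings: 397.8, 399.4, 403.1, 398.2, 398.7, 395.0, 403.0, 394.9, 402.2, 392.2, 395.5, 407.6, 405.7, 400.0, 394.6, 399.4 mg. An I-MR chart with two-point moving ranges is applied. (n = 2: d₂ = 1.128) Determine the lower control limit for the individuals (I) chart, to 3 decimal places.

384.845

X̄ = (397.8 + 399.4 + 403.1 + 398.2 + 398.7 + 395.0 + 403.0 + 394.9 + 402.2 + 392.2 + 395.5 + 407.6 + 405.7 + 400.0 + 394.6 + 399.4) / 16 = 399.2063
Moving ranges: 1.6, 3.7, 4.9, 0.5, 3.7, 8.0, 8.1, 7.3, 10.0, 3.3, 12.1, 1.9, 5.7, 5.4, 4.8; M̄R̄ = 81.0000 / 15 = 5.4000
LCL = X̄ − 3·M̄R̄/d₂ = 399.2063 − 3 × 5.4000 / 1.128 = 384.8445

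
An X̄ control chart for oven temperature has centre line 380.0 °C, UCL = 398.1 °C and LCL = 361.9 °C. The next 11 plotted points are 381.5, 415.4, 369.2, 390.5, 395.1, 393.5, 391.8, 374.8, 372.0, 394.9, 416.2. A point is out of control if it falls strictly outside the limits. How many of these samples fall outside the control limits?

2

Compare each point to [361.9, 398.1]: sample 2 = 415.4 > UCL; sample 11 = 416.2 > UCL.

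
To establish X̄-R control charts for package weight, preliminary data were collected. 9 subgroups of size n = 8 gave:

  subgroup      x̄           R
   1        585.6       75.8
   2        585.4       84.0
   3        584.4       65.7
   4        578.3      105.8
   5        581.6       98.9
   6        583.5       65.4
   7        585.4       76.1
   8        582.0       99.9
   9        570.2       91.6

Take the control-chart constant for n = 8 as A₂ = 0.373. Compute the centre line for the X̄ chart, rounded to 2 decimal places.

581.82

X̄̄ = (585.6 + 585.4 + 584.4 + 578.3 + 581.6 + 583.5 + 585.4 + 582.0 + 570.2) / 9 = 5236.4000 / 9 = 581.8222
CL = X̄̄ = 581.8222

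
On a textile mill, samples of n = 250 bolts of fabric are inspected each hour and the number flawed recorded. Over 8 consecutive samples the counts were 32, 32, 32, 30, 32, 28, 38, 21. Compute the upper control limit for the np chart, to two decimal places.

p̄ = Σdᵢ / (k·n) = 245 / (8 × 250) = 0.12250
UCL = np̄ + 3·√(np̄(1−p̄)) = 30.6250 + 3 × √(30.6250×0.87750) = 30.6250 + 3 × 5.1840 = 46.1769

46.18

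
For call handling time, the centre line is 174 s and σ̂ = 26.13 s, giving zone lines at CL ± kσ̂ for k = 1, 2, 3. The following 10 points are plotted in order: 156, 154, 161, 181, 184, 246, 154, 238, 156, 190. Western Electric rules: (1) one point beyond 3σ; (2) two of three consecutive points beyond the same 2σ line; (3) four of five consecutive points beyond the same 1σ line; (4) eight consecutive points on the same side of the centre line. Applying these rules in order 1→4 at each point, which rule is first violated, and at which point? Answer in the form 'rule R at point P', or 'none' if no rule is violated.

rule 2 at point 8

Zone of each point (C = within 1σ̂, B = 1σ̂–2σ̂, A = 2σ̂–3σ̂, * = beyond 3σ̂; sign = side of CL): 1:-C, 2:-C, 3:-C, 4:+C, 5:+C, 6:+A, 7:-C, 8:+A, 9:-C, 10:+C
Rule 2 (two of three consecutive points beyond the same 2σ limit) is satisfied at point 8.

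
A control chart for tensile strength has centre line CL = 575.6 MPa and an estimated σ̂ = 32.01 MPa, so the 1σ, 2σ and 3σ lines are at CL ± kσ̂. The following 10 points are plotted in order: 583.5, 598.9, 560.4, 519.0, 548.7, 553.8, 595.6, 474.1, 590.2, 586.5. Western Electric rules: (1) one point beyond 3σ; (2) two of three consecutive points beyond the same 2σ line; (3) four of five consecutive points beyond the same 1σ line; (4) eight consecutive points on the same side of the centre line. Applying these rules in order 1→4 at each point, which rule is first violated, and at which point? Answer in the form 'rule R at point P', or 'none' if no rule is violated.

Zone of each point (C = within 1σ̂, B = 1σ̂–2σ̂, A = 2σ̂–3σ̂, * = beyond 3σ̂; sign = side of CL): 1:+C, 2:+C, 3:-C, 4:-B, 5:-C, 6:-C, 7:+C, 8:-*, 9:+C, 10:+C
Rule 1 (one point beyond the 3σ limits) is satisfied at point 8.

rule 1 at point 8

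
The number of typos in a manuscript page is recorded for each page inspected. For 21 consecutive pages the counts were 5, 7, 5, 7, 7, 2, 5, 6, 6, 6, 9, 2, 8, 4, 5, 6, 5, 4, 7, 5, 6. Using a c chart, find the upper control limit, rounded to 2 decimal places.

12.65

c̄ = (5 + 7 + 5 + 7 + 7 + 2 + 5 + 6 + 6 + 6 + 9 + 2 + 8 + 4 + 5 + 6 + 5 + 4 + 7 + 5 + 6) / 21 = 117 / 21 = 5.5714
UCL = c̄ + 3√c̄ = 5.5714 + 3 × √5.5714 = 5.5714 + 3 × 2.3604 = 12.6526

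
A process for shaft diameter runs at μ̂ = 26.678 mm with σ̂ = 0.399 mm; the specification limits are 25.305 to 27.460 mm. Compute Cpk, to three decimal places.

Cpu = (USL − μ̂) / (3σ̂) = (27.460 − 26.678) / (3 × 0.399) = 0.6533; Cpl = (μ̂ − LSL) / (3σ̂) = (26.678 − 25.305) / (3 × 0.399) = 1.1470; Cpk = min(Cpu, Cpl) = 0.6533

0.653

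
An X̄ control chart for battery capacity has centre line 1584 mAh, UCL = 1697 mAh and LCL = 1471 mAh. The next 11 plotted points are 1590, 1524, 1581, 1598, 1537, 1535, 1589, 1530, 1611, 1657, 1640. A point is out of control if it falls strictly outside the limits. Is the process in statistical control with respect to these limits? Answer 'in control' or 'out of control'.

in control

All 11 points lie within [1471, 1697].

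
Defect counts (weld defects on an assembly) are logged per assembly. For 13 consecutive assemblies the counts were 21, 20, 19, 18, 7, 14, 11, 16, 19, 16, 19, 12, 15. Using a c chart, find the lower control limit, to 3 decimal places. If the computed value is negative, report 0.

3.952

c̄ = (21 + 20 + 19 + 18 + 7 + 14 + 11 + 16 + 19 + 16 + 19 + 12 + 15) / 13 = 207 / 13 = 15.9231
LCL = c̄ − 3√c̄ = 15.9231 − 3 × 3.9904 = 3.9520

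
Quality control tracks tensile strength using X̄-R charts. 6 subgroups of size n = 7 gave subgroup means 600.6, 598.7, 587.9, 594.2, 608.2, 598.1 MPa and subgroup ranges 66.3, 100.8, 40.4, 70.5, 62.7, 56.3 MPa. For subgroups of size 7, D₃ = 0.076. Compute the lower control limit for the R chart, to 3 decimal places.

R̄ = (66.3 + 100.8 + 40.4 + 70.5 + 62.7 + 56.3) / 6 = 397.0000 / 6 = 66.1667
LCL_R = D₃·R̄ = 0.076 × 66.1667 = 5.0287

5.029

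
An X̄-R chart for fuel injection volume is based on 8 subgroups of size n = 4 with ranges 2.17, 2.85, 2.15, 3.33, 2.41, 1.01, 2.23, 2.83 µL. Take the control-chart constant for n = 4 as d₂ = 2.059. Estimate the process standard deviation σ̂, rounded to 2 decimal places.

1.15

R̄ = (2.17 + 2.85 + 2.15 + 3.33 + 2.41 + 1.01 + 2.23 + 2.83) / 8 = 2.3725
σ̂ = R̄ / d₂ = 2.3725 / 2.059 = 1.1523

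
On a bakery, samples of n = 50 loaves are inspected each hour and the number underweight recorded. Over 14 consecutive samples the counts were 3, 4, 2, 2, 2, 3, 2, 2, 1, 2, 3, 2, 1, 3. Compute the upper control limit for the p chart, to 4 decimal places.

p̄ = Σdᵢ / (k·n) = 32 / (14 × 50) = 0.04571
UCL = p̄ + 3·√(p̄(1−p̄)/n) = 0.04571 + 3 × √(0.04571×0.95429/50) = 0.04571 + 3 × 0.02954 = 0.13433

0.1343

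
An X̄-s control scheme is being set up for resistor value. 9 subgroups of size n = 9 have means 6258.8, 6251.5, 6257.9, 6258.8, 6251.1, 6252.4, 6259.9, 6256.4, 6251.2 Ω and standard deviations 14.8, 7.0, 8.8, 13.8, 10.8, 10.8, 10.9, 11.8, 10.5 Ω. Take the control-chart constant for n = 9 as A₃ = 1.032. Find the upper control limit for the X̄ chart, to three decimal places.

6266.708

X̄̄ = (6258.8 + 6251.5 + 6257.9 + 6258.8 + 6251.1 + 6252.4 + 6259.9 + 6256.4 + 6251.2) / 9 = 6255.3333
s̄ = (14.8 + 7.0 + 8.8 + 13.8 + 10.8 + 10.8 + 10.9 + 11.8 + 10.5) / 9 = 11.0222
UCL = X̄̄ + A₃·s̄ = 6255.3333 + 1.032 × 11.0222 = 6266.7083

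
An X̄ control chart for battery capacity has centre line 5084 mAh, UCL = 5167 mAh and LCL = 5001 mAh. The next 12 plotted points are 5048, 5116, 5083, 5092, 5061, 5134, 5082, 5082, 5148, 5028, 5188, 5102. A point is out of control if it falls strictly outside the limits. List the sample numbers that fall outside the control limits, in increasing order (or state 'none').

11

Compare each point to [5001, 5167]: sample 11 = 5188 > UCL.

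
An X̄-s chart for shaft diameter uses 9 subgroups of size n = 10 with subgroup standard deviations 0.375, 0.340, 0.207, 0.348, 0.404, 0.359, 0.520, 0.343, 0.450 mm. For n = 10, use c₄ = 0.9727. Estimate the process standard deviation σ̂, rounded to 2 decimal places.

s̄ = (0.375 + 0.340 + 0.207 + 0.348 + 0.404 + 0.359 + 0.520 + 0.343 + 0.450) / 9 = 0.3718
σ̂ = s̄ / c₄ = 0.3718 / 0.9727 = 0.3822

0.38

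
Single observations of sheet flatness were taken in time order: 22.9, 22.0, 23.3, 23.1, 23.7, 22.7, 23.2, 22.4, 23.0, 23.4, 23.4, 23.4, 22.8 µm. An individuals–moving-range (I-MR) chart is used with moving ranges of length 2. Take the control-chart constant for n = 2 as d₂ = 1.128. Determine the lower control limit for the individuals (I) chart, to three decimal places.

X̄ = (22.9 + 22.0 + 23.3 + 23.1 + 23.7 + 22.7 + 23.2 + 22.4 + 23.0 + 23.4 + 23.4 + 23.4 + 22.8) / 13 = 23.0231
Moving ranges: 0.9, 1.3, 0.2, 0.6, 1.0, 0.5, 0.8, 0.6, 0.4, 0.0, 0.0, 0.6; M̄R̄ = 6.9000 / 12 = 0.5750
LCL = X̄ − 3·M̄R̄/d₂ = 23.0231 − 3 × 0.5750 / 1.128 = 21.4938

21.494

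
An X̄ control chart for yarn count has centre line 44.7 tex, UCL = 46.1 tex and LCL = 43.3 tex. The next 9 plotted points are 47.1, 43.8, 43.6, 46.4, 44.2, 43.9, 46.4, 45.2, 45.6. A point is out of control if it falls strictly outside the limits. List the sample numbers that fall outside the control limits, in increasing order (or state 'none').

Compare each point to [43.3, 46.1]: sample 1 = 47.1 > UCL; sample 4 = 46.4 > UCL; sample 7 = 46.4 > UCL.

1, 4, 7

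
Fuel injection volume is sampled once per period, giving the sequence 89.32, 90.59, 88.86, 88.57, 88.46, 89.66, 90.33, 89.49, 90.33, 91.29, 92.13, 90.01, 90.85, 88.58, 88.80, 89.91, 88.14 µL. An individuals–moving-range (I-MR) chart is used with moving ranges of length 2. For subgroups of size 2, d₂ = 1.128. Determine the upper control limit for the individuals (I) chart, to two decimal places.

92.56

X̄ = (89.32 + 90.59 + 88.86 + 88.57 + 88.46 + 89.66 + 90.33 + 89.49 + 90.33 + 91.29 + 92.13 + 90.01 + 90.85 + 88.58 + 88.80 + 89.91 + 88.14) / 17 = 89.7247
Moving ranges: 1.27, 1.73, 0.29, 0.11, 1.20, 0.67, 0.84, 0.84, 0.96, 0.84, 2.12, 0.84, 2.27, 0.22, 1.11, 1.77; M̄R̄ = 17.0800 / 16 = 1.0675
UCL = X̄ + 3·M̄R̄/d₂ = 89.7247 + 3 × 1.0675 / 1.128 = 92.5638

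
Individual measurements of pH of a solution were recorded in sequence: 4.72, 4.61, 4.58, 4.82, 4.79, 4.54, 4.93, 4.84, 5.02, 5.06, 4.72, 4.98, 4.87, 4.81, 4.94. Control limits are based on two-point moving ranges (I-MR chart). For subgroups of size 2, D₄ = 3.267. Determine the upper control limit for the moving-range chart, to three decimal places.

Moving ranges: 0.11, 0.03, 0.24, 0.03, 0.25, 0.39, 0.09, 0.18, 0.04, 0.34, 0.26, 0.11, 0.06, 0.13; M̄R̄ = 2.2600 / 14 = 0.1614
UCL_MR = D₄·M̄R̄ = 3.267 × 0.1614 = 0.5274

0.527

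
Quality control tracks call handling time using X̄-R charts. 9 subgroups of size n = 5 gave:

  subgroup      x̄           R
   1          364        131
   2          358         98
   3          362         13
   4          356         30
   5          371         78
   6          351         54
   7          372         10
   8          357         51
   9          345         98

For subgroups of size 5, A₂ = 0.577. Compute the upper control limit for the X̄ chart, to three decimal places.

X̄̄ = (364 + 358 + 362 + 356 + 371 + 351 + 372 + 357 + 345) / 9 = 3236.0000 / 9 = 359.5556
R̄ = (131 + 98 + 13 + 30 + 78 + 54 + 10 + 51 + 98) / 9 = 563.0000 / 9 = 62.5556
UCL = X̄̄ + A₂·R̄ = 359.5556 + 0.577 × 62.5556 = 395.6501

395.650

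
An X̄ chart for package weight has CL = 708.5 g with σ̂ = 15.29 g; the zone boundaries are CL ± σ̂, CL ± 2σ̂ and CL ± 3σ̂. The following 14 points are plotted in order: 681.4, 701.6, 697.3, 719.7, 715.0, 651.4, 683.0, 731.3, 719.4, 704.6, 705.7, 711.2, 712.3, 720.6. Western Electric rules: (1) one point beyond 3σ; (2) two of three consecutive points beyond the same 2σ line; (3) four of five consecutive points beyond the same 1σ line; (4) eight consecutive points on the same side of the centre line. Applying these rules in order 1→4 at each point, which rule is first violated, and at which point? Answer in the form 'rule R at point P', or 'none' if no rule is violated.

rule 1 at point 6

Zone of each point (C = within 1σ̂, B = 1σ̂–2σ̂, A = 2σ̂–3σ̂, * = beyond 3σ̂; sign = side of CL): 1:-B, 2:-C, 3:-C, 4:+C, 5:+C, 6:-*, 7:-B, 8:+B, 9:+C, 10:-C, 11:-C, 12:+C, 13:+C, 14:+C
Rule 1 (one point beyond the 3σ limits) is satisfied at point 6.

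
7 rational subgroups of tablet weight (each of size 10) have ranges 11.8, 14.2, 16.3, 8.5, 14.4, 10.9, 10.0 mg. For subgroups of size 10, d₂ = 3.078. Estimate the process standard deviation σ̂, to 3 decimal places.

R̄ = (11.8 + 14.2 + 16.3 + 8.5 + 14.4 + 10.9 + 10.0) / 7 = 12.3000
σ̂ = R̄ / d₂ = 12.3000 / 3.078 = 3.9961

3.996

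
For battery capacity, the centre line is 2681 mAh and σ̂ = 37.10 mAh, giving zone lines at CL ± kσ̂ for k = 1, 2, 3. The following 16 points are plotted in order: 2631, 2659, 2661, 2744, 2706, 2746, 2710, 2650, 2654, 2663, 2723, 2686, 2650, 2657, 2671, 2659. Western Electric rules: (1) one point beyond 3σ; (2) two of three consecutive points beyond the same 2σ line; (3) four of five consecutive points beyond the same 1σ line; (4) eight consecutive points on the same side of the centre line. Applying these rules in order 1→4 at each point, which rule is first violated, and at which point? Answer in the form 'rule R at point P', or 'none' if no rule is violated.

none

Zone of each point (C = within 1σ̂, B = 1σ̂–2σ̂, A = 2σ̂–3σ̂, * = beyond 3σ̂; sign = side of CL): 1:-B, 2:-C, 3:-C, 4:+B, 5:+C, 6:+B, 7:+C, 8:-C, 9:-C, 10:-C, 11:+B, 12:+C, 13:-C, 14:-C, 15:-C, 16:-C
No rule fires across all 16 points.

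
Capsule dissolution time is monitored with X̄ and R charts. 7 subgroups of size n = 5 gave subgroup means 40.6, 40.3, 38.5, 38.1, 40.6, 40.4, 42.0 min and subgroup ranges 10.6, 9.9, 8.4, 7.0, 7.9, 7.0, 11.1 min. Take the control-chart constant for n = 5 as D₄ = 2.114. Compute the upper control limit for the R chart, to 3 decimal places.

18.694

R̄ = (10.6 + 9.9 + 8.4 + 7.0 + 7.9 + 7.0 + 11.1) / 7 = 61.9000 / 7 = 8.8429
UCL_R = D₄·R̄ = 2.114 × 8.8429 = 18.6938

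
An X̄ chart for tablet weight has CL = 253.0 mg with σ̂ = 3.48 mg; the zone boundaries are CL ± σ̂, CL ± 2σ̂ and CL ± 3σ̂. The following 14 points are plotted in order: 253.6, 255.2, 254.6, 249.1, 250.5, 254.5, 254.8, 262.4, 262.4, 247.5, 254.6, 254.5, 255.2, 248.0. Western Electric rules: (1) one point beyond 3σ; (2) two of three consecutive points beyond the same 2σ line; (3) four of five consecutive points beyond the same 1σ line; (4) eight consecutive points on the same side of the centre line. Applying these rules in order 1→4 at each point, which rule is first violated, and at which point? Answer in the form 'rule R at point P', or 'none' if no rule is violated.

rule 2 at point 9

Zone of each point (C = within 1σ̂, B = 1σ̂–2σ̂, A = 2σ̂–3σ̂, * = beyond 3σ̂; sign = side of CL): 1:+C, 2:+C, 3:+C, 4:-B, 5:-C, 6:+C, 7:+C, 8:+A, 9:+A, 10:-B, 11:+C, 12:+C, 13:+C, 14:-B
Rule 2 (two of three consecutive points beyond the same 2σ limit) is satisfied at point 9.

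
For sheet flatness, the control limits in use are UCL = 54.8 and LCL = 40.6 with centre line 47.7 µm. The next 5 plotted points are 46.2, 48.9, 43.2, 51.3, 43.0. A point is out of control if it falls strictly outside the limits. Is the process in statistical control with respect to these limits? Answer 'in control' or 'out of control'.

in control

All 5 points lie within [40.6, 54.8].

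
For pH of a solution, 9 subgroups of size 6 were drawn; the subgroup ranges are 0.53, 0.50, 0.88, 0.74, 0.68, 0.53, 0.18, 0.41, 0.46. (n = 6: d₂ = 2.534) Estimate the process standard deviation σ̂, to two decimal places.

R̄ = (0.53 + 0.50 + 0.88 + 0.74 + 0.68 + 0.53 + 0.18 + 0.41 + 0.46) / 9 = 0.5456
σ̂ = R̄ / d₂ = 0.5456 / 2.534 = 0.2153

0.22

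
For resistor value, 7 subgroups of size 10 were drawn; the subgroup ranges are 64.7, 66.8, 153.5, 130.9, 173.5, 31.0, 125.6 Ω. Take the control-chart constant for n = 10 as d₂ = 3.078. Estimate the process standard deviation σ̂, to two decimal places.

34.62

R̄ = (64.7 + 66.8 + 153.5 + 130.9 + 173.5 + 31.0 + 125.6) / 7 = 106.5714
σ̂ = R̄ / d₂ = 106.5714 / 3.078 = 34.6236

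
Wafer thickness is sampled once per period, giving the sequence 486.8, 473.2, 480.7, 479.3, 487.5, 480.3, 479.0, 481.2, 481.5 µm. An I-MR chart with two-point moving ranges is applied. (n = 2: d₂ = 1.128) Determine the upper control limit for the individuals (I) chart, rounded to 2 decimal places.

494.92

X̄ = (486.8 + 473.2 + 480.7 + 479.3 + 487.5 + 480.3 + 479.0 + 481.2 + 481.5) / 9 = 481.0556
Moving ranges: 13.6, 7.5, 1.4, 8.2, 7.2, 1.3, 2.2, 0.3; M̄R̄ = 41.7000 / 8 = 5.2125
UCL = X̄ + 3·M̄R̄/d₂ = 481.0556 + 3 × 5.2125 / 1.128 = 494.9186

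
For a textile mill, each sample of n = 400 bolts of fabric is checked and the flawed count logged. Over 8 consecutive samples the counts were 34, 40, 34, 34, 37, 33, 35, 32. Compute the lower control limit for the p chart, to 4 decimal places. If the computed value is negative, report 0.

p̄ = Σdᵢ / (k·n) = 279 / (8 × 400) = 0.08719
LCL = p̄ − 3·√(p̄(1−p̄)/n) = 0.08719 − 3 × 0.01411 = 0.04487

0.0449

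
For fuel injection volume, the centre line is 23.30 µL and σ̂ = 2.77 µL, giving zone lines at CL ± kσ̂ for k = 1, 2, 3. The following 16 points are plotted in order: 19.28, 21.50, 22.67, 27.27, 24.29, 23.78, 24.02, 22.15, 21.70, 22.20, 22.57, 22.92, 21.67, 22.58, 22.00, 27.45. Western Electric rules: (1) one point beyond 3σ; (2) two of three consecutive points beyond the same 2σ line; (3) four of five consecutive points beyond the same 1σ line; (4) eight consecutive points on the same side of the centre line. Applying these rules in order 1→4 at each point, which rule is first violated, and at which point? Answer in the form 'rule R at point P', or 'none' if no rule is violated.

Zone of each point (C = within 1σ̂, B = 1σ̂–2σ̂, A = 2σ̂–3σ̂, * = beyond 3σ̂; sign = side of CL): 1:-B, 2:-C, 3:-C, 4:+B, 5:+C, 6:+C, 7:+C, 8:-C, 9:-C, 10:-C, 11:-C, 12:-C, 13:-C, 14:-C, 15:-C, 16:+B
Rule 4 (eight consecutive points on the same side of the centre line) is satisfied at point 15.

rule 4 at point 15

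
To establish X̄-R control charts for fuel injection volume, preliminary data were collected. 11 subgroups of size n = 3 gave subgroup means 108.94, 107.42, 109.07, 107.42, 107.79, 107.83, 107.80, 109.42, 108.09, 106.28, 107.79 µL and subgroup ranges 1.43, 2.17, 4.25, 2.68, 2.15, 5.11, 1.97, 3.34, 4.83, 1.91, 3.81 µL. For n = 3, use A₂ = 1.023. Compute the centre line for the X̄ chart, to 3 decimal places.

107.986

X̄̄ = (108.94 + 107.42 + 109.07 + 107.42 + 107.79 + 107.83 + 107.80 + 109.42 + 108.09 + 106.28 + 107.79) / 11 = 1187.8500 / 11 = 107.9864
CL = X̄̄ = 107.9864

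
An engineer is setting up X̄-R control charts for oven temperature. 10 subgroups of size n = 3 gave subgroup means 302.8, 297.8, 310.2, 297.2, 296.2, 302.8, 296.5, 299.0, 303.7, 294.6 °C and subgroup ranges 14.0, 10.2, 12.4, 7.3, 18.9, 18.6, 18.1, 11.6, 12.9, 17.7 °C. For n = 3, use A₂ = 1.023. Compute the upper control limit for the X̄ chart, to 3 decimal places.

314.576

X̄̄ = (302.8 + 297.8 + 310.2 + 297.2 + 296.2 + 302.8 + 296.5 + 299.0 + 303.7 + 294.6) / 10 = 3000.8000 / 10 = 300.0800
R̄ = (14.0 + 10.2 + 12.4 + 7.3 + 18.9 + 18.6 + 18.1 + 11.6 + 12.9 + 17.7) / 10 = 141.7000 / 10 = 14.1700
UCL = X̄̄ + A₂·R̄ = 300.0800 + 1.023 × 14.1700 = 314.5759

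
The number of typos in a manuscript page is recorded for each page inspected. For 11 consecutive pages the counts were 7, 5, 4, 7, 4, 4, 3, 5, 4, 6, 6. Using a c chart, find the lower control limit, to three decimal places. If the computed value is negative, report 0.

0.000

c̄ = (7 + 5 + 4 + 7 + 4 + 4 + 3 + 5 + 4 + 6 + 6) / 11 = 55 / 11 = 5.0000
LCL = c̄ − 3√c̄ = 5.0000 − 3 × 2.2361 = -1.7082 → 0 (cannot be negative)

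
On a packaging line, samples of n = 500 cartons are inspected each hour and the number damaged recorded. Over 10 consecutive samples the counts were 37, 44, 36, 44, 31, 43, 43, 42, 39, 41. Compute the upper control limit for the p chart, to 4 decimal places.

0.1164

p̄ = Σdᵢ / (k·n) = 400 / (10 × 500) = 0.08000
UCL = p̄ + 3·√(p̄(1−p̄)/n) = 0.08000 + 3 × √(0.08000×0.92000/500) = 0.08000 + 3 × 0.01213 = 0.11640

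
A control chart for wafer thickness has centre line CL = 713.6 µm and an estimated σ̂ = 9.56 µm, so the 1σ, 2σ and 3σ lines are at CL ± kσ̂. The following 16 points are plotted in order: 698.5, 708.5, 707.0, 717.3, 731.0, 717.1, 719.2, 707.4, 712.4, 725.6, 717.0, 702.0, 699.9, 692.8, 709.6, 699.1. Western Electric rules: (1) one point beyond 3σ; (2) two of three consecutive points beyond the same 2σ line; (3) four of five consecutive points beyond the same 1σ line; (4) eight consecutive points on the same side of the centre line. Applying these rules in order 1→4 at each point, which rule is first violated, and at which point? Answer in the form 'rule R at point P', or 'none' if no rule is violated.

rule 3 at point 16

Zone of each point (C = within 1σ̂, B = 1σ̂–2σ̂, A = 2σ̂–3σ̂, * = beyond 3σ̂; sign = side of CL): 1:-B, 2:-C, 3:-C, 4:+C, 5:+B, 6:+C, 7:+C, 8:-C, 9:-C, 10:+B, 11:+C, 12:-B, 13:-B, 14:-A, 15:-C, 16:-B
Rule 3 (four of five consecutive points beyond the same 1σ limit) is satisfied at point 16.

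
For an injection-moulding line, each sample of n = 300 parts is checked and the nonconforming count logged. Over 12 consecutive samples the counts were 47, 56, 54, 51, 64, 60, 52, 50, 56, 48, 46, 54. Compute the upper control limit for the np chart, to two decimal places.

p̄ = Σdᵢ / (k·n) = 638 / (12 × 300) = 0.17722
UCL = np̄ + 3·√(np̄(1−p̄)) = 53.1667 + 3 × √(53.1667×0.82278) = 53.1667 + 3 × 6.6140 = 73.0085

73.01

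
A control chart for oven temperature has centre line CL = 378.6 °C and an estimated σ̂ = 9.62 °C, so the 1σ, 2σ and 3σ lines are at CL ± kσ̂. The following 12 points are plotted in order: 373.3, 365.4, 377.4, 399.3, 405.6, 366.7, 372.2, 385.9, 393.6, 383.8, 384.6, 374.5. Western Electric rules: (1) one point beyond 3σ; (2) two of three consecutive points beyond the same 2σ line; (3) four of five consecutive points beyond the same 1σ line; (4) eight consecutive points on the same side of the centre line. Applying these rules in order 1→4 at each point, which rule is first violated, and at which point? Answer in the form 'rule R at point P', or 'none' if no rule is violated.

rule 2 at point 5

Zone of each point (C = within 1σ̂, B = 1σ̂–2σ̂, A = 2σ̂–3σ̂, * = beyond 3σ̂; sign = side of CL): 1:-C, 2:-B, 3:-C, 4:+A, 5:+A, 6:-B, 7:-C, 8:+C, 9:+B, 10:+C, 11:+C, 12:-C
Rule 2 (two of three consecutive points beyond the same 2σ limit) is satisfied at point 5.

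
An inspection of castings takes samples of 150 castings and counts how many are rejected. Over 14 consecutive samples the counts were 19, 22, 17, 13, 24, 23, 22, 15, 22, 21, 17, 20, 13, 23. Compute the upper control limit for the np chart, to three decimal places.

31.675

p̄ = Σdᵢ / (k·n) = 271 / (14 × 150) = 0.12905
UCL = np̄ + 3·√(np̄(1−p̄)) = 19.3571 + 3 × √(19.3571×0.87095) = 19.3571 + 3 × 4.1060 = 31.6751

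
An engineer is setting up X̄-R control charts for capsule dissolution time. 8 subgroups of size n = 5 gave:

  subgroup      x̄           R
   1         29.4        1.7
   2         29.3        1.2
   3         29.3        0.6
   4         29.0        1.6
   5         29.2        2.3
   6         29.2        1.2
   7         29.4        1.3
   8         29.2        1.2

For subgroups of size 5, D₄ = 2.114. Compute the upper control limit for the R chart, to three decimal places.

2.933

R̄ = (1.7 + 1.2 + 0.6 + 1.6 + 2.3 + 1.2 + 1.3 + 1.2) / 8 = 11.1000 / 8 = 1.3875
UCL_R = D₄·R̄ = 2.114 × 1.3875 = 2.9332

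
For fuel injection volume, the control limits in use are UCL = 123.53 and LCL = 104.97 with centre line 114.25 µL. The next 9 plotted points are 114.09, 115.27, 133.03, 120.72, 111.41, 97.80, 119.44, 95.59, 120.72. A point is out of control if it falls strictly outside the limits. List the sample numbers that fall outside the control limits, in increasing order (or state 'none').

3, 6, 8

Compare each point to [104.97, 123.53]: sample 3 = 133.03 > UCL; sample 6 = 97.80 < LCL; sample 8 = 95.59 < LCL.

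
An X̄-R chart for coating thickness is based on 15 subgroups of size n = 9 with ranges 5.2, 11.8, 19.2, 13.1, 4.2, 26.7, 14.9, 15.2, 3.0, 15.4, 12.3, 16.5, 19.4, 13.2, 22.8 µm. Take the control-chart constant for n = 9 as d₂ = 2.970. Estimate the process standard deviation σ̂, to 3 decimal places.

R̄ = (5.2 + 11.8 + 19.2 + 13.1 + 4.2 + 26.7 + 14.9 + 15.2 + 3.0 + 15.4 + 12.3 + 16.5 + 19.4 + 13.2 + 22.8) / 15 = 14.1933
σ̂ = R̄ / d₂ = 14.1933 / 2.970 = 4.7789

4.779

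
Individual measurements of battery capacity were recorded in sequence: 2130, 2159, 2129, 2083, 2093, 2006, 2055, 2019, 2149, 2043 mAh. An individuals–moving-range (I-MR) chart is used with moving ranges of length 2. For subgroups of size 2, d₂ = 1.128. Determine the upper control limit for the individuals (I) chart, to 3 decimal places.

X̄ = (2130 + 2159 + 2129 + 2083 + 2093 + 2006 + 2055 + 2019 + 2149 + 2043) / 10 = 2086.6000
Moving ranges: 29, 30, 46, 10, 87, 49, 36, 130, 106; M̄R̄ = 523.0000 / 9 = 58.1111
UCL = X̄ + 3·M̄R̄/d₂ = 2086.6000 + 3 × 58.1111 / 1.128 = 2241.1508

2241.151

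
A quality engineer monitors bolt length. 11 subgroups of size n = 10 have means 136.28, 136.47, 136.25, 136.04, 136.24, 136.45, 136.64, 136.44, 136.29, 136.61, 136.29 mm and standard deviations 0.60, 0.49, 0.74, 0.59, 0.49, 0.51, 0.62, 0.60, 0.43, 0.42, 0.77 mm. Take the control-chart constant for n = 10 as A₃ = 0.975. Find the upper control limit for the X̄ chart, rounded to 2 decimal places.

136.92

X̄̄ = (136.28 + 136.47 + 136.25 + 136.04 + 136.24 + 136.45 + 136.64 + 136.44 + 136.29 + 136.61 + 136.29) / 11 = 136.3636
s̄ = (0.60 + 0.49 + 0.74 + 0.59 + 0.49 + 0.51 + 0.62 + 0.60 + 0.43 + 0.42 + 0.77) / 11 = 0.5691
UCL = X̄̄ + A₃·s̄ = 136.3636 + 0.975 × 0.5691 = 136.9185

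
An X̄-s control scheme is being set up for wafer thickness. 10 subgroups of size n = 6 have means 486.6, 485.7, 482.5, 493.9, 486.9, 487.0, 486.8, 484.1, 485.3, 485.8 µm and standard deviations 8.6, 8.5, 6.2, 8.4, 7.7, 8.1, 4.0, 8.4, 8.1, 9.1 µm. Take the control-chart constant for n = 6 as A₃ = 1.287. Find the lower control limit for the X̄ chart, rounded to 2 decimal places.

X̄̄ = (486.6 + 485.7 + 482.5 + 493.9 + 486.9 + 487.0 + 486.8 + 484.1 + 485.3 + 485.8) / 10 = 486.4600
s̄ = (8.6 + 8.5 + 6.2 + 8.4 + 7.7 + 8.1 + 4.0 + 8.4 + 8.1 + 9.1) / 10 = 7.7100
LCL = X̄̄ − A₃·s̄ = 486.4600 − 1.287 × 7.7100 = 476.5372

476.54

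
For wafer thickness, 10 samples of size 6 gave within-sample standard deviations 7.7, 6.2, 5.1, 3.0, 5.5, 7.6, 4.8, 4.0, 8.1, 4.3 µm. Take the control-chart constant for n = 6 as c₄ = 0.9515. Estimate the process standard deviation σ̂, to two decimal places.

5.92

s̄ = (7.7 + 6.2 + 5.1 + 3.0 + 5.5 + 7.6 + 4.8 + 4.0 + 8.1 + 4.3) / 10 = 5.6300
σ̂ = s̄ / c₄ = 5.6300 / 0.9515 = 5.9170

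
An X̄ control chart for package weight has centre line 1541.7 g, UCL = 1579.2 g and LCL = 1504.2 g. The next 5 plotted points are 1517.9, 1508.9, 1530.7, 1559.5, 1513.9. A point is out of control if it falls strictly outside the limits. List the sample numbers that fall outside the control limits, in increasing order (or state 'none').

All 5 points lie within [1504.2, 1579.2].

none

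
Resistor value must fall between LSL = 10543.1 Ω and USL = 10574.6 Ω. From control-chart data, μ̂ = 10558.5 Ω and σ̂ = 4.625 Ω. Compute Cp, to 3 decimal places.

1.135

Cp = (USL − LSL) / (6σ̂) = (10574.6 − 10543.1) / (6 × 4.625) = 31.5000 / 27.7500 = 1.1351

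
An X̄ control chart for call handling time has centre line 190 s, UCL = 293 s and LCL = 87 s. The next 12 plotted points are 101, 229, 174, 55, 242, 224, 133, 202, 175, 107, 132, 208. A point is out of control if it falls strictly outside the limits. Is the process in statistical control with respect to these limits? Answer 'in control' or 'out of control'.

Compare each point to [87, 293]: sample 4 = 55 < LCL.

out of control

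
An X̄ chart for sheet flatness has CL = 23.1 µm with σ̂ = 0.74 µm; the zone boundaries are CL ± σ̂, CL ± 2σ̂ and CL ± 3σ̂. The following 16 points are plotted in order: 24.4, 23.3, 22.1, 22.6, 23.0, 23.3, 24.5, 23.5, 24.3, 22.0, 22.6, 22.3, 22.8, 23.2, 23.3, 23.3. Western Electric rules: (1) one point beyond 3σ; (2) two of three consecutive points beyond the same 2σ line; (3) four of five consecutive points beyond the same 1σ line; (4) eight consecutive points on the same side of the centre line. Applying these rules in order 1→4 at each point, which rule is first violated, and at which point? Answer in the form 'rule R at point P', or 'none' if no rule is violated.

none

Zone of each point (C = within 1σ̂, B = 1σ̂–2σ̂, A = 2σ̂–3σ̂, * = beyond 3σ̂; sign = side of CL): 1:+B, 2:+C, 3:-B, 4:-C, 5:-C, 6:+C, 7:+B, 8:+C, 9:+B, 10:-B, 11:-C, 12:-B, 13:-C, 14:+C, 15:+C, 16:+C
No rule fires across all 16 points.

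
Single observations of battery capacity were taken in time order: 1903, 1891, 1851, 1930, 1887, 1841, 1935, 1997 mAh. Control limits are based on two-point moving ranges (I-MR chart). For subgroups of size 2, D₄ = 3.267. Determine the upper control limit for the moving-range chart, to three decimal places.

175.485

Moving ranges: 12, 40, 79, 43, 46, 94, 62; M̄R̄ = 376.0000 / 7 = 53.7143
UCL_MR = D₄·M̄R̄ = 3.267 × 53.7143 = 175.4846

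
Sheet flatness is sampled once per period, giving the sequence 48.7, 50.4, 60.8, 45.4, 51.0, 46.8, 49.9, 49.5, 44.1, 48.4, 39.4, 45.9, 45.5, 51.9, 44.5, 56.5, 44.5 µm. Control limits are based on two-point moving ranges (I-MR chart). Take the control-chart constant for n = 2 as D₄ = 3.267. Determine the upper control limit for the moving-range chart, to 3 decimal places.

21.276

Moving ranges: 1.7, 10.4, 15.4, 5.6, 4.2, 3.1, 0.4, 5.4, 4.3, 9.0, 6.5, 0.4, 6.4, 7.4, 12.0, 12.0; M̄R̄ = 104.2000 / 16 = 6.5125
UCL_MR = D₄·M̄R̄ = 3.267 × 6.5125 = 21.2763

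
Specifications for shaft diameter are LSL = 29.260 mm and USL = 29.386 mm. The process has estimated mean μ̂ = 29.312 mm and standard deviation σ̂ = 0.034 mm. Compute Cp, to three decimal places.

Cp = (USL − LSL) / (6σ̂) = (29.386 − 29.260) / (6 × 0.034) = 0.1260 / 0.2040 = 0.6176

0.618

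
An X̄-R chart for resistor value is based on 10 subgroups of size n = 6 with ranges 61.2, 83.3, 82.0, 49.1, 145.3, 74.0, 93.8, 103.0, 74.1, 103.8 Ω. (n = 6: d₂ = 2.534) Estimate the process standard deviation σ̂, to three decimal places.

R̄ = (61.2 + 83.3 + 82.0 + 49.1 + 145.3 + 74.0 + 93.8 + 103.0 + 74.1 + 103.8) / 10 = 86.9600
σ̂ = R̄ / d₂ = 86.9600 / 2.534 = 34.3173

34.317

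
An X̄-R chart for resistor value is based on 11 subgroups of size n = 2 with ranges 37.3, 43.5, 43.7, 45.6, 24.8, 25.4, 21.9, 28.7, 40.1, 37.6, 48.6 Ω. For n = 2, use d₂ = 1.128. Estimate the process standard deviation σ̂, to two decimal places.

32.01

R̄ = (37.3 + 43.5 + 43.7 + 45.6 + 24.8 + 25.4 + 21.9 + 28.7 + 40.1 + 37.6 + 48.6) / 11 = 36.1091
σ̂ = R̄ / d₂ = 36.1091 / 1.128 = 32.0116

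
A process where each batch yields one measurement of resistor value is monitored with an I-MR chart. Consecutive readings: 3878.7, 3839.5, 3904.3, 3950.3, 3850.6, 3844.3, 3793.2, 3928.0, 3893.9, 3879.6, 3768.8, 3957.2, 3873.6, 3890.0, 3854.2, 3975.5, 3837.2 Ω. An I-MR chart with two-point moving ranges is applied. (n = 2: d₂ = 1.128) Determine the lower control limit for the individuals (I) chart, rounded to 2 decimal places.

X̄ = (3878.7 + 3839.5 + 3904.3 + 3950.3 + 3850.6 + 3844.3 + 3793.2 + 3928.0 + 3893.9 + 3879.6 + 3768.8 + 3957.2 + 3873.6 + 3890.0 + 3854.2 + 3975.5 + 3837.2) / 17 = 3877.5824
Moving ranges: 39.2, 64.8, 46.0, 99.7, 6.3, 51.1, 134.8, 34.1, 14.3, 110.8, 188.4, 83.6, 16.4, 35.8, 121.3, 138.3; M̄R̄ = 1184.9000 / 16 = 74.0563
LCL = X̄ − 3·M̄R̄/d₂ = 3877.5824 − 3 × 74.0563 / 1.128 = 3680.6242

3680.62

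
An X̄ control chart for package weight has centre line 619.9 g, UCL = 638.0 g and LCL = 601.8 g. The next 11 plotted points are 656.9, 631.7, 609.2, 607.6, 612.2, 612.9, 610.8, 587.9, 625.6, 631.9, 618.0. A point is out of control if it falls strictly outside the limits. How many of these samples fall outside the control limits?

Compare each point to [601.8, 638.0]: sample 1 = 656.9 > UCL; sample 8 = 587.9 < LCL.

2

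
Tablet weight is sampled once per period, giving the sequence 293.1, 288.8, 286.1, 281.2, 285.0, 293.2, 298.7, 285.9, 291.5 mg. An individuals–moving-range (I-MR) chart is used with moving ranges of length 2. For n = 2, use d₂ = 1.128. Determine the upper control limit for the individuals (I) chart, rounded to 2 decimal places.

X̄ = (293.1 + 288.8 + 286.1 + 281.2 + 285.0 + 293.2 + 298.7 + 285.9 + 291.5) / 9 = 289.2778
Moving ranges: 4.3, 2.7, 4.9, 3.8, 8.2, 5.5, 12.8, 5.6; M̄R̄ = 47.8000 / 8 = 5.9750
UCL = X̄ + 3·M̄R̄/d₂ = 289.2778 + 3 × 5.9750 / 1.128 = 305.1687

305.17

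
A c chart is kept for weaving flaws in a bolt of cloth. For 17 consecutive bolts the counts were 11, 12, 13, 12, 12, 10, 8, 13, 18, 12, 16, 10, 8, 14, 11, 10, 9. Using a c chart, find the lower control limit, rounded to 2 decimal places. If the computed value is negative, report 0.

1.44

c̄ = (11 + 12 + 13 + 12 + 12 + 10 + 8 + 13 + 18 + 12 + 16 + 10 + 8 + 14 + 11 + 10 + 9) / 17 = 199 / 17 = 11.7059
LCL = c̄ − 3√c̄ = 11.7059 − 3 × 3.4214 = 1.4417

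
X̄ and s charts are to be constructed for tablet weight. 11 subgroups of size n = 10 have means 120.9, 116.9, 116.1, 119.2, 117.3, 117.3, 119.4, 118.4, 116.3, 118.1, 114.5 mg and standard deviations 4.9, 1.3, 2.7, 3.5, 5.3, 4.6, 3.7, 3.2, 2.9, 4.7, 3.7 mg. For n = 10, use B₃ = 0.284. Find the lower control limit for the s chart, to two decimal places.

s̄ = (4.9 + 1.3 + 2.7 + 3.5 + 5.3 + 4.6 + 3.7 + 3.2 + 2.9 + 4.7 + 3.7) / 11 = 3.6818
LCL_s = B₃·s̄ = 0.284 × 3.6818 = 1.0456

1.05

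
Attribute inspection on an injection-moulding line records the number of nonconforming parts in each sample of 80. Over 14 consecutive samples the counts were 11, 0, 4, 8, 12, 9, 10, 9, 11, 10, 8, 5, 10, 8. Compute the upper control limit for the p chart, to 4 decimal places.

p̄ = Σdᵢ / (k·n) = 115 / (14 × 80) = 0.10268
UCL = p̄ + 3·√(p̄(1−p̄)/n) = 0.10268 + 3 × √(0.10268×0.89732/80) = 0.10268 + 3 × 0.03394 = 0.20449

0.2045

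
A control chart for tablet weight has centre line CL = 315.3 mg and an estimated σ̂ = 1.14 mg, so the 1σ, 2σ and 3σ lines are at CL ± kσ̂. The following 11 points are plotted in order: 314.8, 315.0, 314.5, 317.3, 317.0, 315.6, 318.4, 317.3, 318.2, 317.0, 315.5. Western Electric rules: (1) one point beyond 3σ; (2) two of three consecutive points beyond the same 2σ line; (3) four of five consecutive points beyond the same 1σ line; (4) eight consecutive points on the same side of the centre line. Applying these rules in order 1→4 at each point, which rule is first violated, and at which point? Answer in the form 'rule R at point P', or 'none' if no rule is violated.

rule 3 at point 8

Zone of each point (C = within 1σ̂, B = 1σ̂–2σ̂, A = 2σ̂–3σ̂, * = beyond 3σ̂; sign = side of CL): 1:-C, 2:-C, 3:-C, 4:+B, 5:+B, 6:+C, 7:+A, 8:+B, 9:+A, 10:+B, 11:+C
Rule 3 (four of five consecutive points beyond the same 1σ limit) is satisfied at point 8.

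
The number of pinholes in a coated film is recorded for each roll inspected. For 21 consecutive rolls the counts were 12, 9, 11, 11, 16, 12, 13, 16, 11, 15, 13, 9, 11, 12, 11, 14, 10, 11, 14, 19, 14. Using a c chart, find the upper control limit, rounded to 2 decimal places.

c̄ = (12 + 9 + 11 + 11 + 16 + 12 + 13 + 16 + 11 + 15 + 13 + 9 + 11 + 12 + 11 + 14 + 10 + 11 + 14 + 19 + 14) / 21 = 264 / 21 = 12.5714
UCL = c̄ + 3√c̄ = 12.5714 + 3 × √12.5714 = 12.5714 + 3 × 3.5456 = 23.2083

23.21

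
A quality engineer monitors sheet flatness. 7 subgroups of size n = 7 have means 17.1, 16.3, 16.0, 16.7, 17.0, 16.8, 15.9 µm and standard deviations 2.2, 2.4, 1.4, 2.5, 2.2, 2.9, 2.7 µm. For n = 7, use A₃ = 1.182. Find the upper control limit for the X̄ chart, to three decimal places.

X̄̄ = (17.1 + 16.3 + 16.0 + 16.7 + 17.0 + 16.8 + 15.9) / 7 = 16.5429
s̄ = (2.2 + 2.4 + 1.4 + 2.5 + 2.2 + 2.9 + 2.7) / 7 = 2.3286
UCL = X̄̄ + A₃·s̄ = 16.5429 + 1.182 × 2.3286 = 19.2952

19.295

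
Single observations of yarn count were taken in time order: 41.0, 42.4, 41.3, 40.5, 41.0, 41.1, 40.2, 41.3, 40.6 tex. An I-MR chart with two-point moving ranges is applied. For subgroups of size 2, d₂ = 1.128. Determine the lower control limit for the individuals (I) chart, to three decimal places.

38.850

X̄ = (41.0 + 42.4 + 41.3 + 40.5 + 41.0 + 41.1 + 40.2 + 41.3 + 40.6) / 9 = 41.0444
Moving ranges: 1.4, 1.1, 0.8, 0.5, 0.1, 0.9, 1.1, 0.7; M̄R̄ = 6.6000 / 8 = 0.8250
LCL = X̄ − 3·M̄R̄/d₂ = 41.0444 − 3 × 0.8250 / 1.128 = 38.8503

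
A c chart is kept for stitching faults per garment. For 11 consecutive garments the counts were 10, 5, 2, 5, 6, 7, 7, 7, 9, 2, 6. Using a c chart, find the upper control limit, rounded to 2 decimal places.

13.35

c̄ = (10 + 5 + 2 + 5 + 6 + 7 + 7 + 7 + 9 + 2 + 6) / 11 = 66 / 11 = 6.0000
UCL = c̄ + 3√c̄ = 6.0000 + 3 × √6.0000 = 6.0000 + 3 × 2.4495 = 13.3485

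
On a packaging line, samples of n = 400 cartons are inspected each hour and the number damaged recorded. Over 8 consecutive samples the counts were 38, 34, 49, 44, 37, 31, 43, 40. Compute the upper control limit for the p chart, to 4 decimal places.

p̄ = Σdᵢ / (k·n) = 316 / (8 × 400) = 0.09875
UCL = p̄ + 3·√(p̄(1−p̄)/n) = 0.09875 + 3 × √(0.09875×0.90125/400) = 0.09875 + 3 × 0.01492 = 0.14350

0.1435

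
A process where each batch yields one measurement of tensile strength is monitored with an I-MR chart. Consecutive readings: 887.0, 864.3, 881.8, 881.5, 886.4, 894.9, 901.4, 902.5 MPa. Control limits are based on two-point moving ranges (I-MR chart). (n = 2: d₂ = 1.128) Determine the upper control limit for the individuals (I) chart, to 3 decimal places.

X̄ = (887.0 + 864.3 + 881.8 + 881.5 + 886.4 + 894.9 + 901.4 + 902.5) / 8 = 887.4750
Moving ranges: 22.7, 17.5, 0.3, 4.9, 8.5, 6.5, 1.1; M̄R̄ = 61.5000 / 7 = 8.7857
UCL = X̄ + 3·M̄R̄/d₂ = 887.4750 + 3 × 8.7857 / 1.128 = 910.8413

910.841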